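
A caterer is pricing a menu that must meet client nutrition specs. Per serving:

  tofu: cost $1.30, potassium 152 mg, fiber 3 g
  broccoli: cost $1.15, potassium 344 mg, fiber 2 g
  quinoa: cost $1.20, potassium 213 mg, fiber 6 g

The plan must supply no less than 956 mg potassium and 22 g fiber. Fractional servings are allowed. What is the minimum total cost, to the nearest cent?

$4.88

tofu only: max(956/152, 22/3) = 7.333 servings → $9.53.
broccoli only: max(956/344, 22/2) = 11 servings → $12.65.
quinoa only: max(956/213, 22/6) = 4.488 servings → $5.39.
tofu + broccoli: the both-tight solution has a negative serving — not a feasible corner.
tofu + quinoa with both tight: 3.846 servings and 1.744 servings → $7.09.
broccoli + quinoa with both tight: 0.641 servings and 3.453 servings → $4.88.
So the least-cost plan costs $4.88.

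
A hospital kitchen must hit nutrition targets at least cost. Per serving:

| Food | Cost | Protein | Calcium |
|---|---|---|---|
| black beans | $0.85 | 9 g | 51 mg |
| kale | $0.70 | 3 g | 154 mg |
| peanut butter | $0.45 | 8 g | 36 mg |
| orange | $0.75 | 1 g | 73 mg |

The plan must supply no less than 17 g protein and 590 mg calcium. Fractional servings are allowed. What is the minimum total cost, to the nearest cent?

$2.90

A basic optimal solution has at most two foods positive. Try each food alone and each pair with both targets met exactly.
black beans only: max(17/9, 590/51) = 11.57 servings → $9.83.
kale only: max(17/3, 590/154) = 5.667 servings → $3.97.
peanut butter only: max(17/8, 590/36) = 16.39 servings → $7.38.
orange only: max(17/1, 590/73) = 17 servings → $12.75.
black beans + kale with both tight: 0.6878 servings and 3.603 servings → $3.11.
black beans + peanut butter with both targets exact would need a negative amount; discard.
black beans + orange with both tight: 1.074 servings and 7.332 servings → $6.41.
kale + peanut butter with both tight: 3.655 servings and 0.7544 servings → $2.90.
kale + orange: the both-tight solution has a negative serving — not a feasible corner.
peanut butter + orange with both tight: 1.188 servings and 7.496 servings → $6.16.
The minimum over all feasible corners is $2.90.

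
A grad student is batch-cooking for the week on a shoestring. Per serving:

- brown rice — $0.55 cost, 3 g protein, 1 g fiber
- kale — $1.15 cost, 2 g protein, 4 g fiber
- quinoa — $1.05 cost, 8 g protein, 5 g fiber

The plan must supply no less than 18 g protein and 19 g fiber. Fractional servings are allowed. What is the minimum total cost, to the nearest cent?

$3.99

brown rice only: max(18/3, 19/1) = 19 servings → $10.45.
kale only: max(18/2, 19/4) = 9 servings → $10.35.
quinoa only: max(18/8, 19/5) = 3.8 servings → $3.99.
brown rice + kale with both tight: 3.4 servings and 3.9 servings → $6.36.
brown rice + quinoa with both targets exact would need a negative amount; discard.
kale + quinoa with both tight: 2.818 servings and 1.545 servings → $4.86.
Cheapest feasible corner: $3.99.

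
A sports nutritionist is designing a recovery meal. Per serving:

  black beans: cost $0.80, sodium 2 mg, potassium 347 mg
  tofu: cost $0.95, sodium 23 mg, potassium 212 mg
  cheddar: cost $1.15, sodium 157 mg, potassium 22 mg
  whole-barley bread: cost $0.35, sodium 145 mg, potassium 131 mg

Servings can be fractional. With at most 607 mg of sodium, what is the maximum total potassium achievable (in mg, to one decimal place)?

105314.5 mg

Potassium per mg sodium: black beans 173.5, tofu 9.217, whole-barley bread 0.9034, cheddar 0.1401.
With no serving limits, spend the whole sodium allowance on black beans: 607 mg / 2 mg × 347 mg = 105314.5 mg.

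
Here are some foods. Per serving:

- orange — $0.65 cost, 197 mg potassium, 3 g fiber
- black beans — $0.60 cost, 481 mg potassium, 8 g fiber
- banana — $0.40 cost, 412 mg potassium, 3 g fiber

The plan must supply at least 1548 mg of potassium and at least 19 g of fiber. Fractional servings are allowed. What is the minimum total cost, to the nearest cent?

$1.73

For a min-cost LP with two ≥-constraints, a basic feasible solution has at most two positive variables.
orange only: max(1548/197, 19/3) = 7.858 servings → $5.11.
black beans only: max(1548/481, 19/8) = 3.218 servings → $1.93.
banana only: max(1548/412, 19/3) = 6.333 servings → $2.53.
orange + black beans: intersection lies outside the first quadrant.
orange + banana with both tight: 4.936 servings and 1.397 servings → $3.77.
black beans + banana with both tight: 1.718 servings and 1.751 servings → $1.73.
Cheapest feasible corner: $1.73.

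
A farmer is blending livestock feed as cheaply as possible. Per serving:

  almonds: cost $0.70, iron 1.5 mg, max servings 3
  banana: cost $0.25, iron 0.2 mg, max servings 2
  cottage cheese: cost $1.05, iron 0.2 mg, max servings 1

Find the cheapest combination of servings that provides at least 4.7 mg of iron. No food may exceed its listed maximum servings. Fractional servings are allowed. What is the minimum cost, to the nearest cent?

$2.35

Cost per mg of iron: almonds $0.4667, banana $1.2500, cottage cheese $5.2500.
Take 3 servings of almonds: +4.5 mg iron for $2.10 (total $2.10, still need 0.2 mg).
Take 1 serving of banana: +0.2 mg iron for $0.25 (total $2.35, still need 0.0 mg).
Greedy by cheapest-per-mg is optimal for a single linear constraint, so the minimum cost is $2.35.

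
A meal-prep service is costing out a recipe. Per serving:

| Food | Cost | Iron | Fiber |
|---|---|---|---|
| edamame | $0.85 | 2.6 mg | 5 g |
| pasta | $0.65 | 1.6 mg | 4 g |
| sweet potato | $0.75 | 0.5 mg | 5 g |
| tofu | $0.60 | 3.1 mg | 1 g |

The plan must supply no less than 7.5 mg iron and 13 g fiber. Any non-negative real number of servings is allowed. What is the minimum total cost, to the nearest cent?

$2.33

With two linear requirements the optimum uses one or two foods; enumerate the corners.
edamame only: max(7.5/2.6, 13/5) = 2.885 servings → $2.45.
pasta only: max(7.5/1.6, 13/4) = 4.688 servings → $3.05.
sweet potato only: max(7.5/0.5, 13/5) = 15 servings → $11.25.
tofu only: max(7.5/3.1, 13/1) = 13 servings → $7.80.
edamame + pasta: intersection lies outside the first quadrant.
edamame + sweet potato: the both-tight solution has a negative serving — not a feasible corner.
edamame + tofu with both tight: 2.543 servings and 0.2868 servings → $2.33.
pasta + sweet potato: the both-tight solution has a negative serving — not a feasible corner.
pasta + tofu with both tight: 3.037 servings and 0.8519 servings → $2.49.
sweet potato + tofu with both tight: 2.187 servings and 2.067 servings → $2.88.
Cheapest feasible corner: $2.33.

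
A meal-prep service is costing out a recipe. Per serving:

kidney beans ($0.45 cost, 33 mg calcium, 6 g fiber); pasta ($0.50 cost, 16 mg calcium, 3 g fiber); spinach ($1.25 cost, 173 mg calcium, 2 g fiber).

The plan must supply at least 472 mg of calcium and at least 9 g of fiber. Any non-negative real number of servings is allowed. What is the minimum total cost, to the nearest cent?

$3.54

Two binding constraints pin down two serving amounts, so the optimal mix uses at most two foods. The candidates are each food alone (scaled to the tighter of calcium/fiber) and each pair with both constraints tight.
kidney beans only: max(472/33, 9/6) = 14.3 servings → $6.44.
pasta only: max(472/16, 9/3) = 29.5 servings → $14.75.
spinach only: max(472/173, 9/2) = 4.5 servings → $5.62.
kidney beans + pasta: the both-tight solution has a negative serving — not a feasible corner.
kidney beans + spinach with both tight: 0.6307 servings and 2.608 servings → $3.54.
pasta + spinach with both tight: 1.259 servings and 2.612 servings → $3.89.
So the least-cost plan costs $3.54.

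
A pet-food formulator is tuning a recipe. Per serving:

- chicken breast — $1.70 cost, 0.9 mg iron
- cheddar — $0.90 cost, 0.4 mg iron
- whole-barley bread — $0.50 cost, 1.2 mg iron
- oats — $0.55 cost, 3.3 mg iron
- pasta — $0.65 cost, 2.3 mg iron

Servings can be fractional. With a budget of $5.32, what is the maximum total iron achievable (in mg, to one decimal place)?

Iron per dollar: oats 6, pasta 3.538, whole-barley bread 2.4, chicken breast 0.5294, cheddar 0.4444.
With no serving limits, spend the whole cost allowance on oats: $5.32 / $0.55 × 3.3 mg = 31.9 mg.

31.9 mg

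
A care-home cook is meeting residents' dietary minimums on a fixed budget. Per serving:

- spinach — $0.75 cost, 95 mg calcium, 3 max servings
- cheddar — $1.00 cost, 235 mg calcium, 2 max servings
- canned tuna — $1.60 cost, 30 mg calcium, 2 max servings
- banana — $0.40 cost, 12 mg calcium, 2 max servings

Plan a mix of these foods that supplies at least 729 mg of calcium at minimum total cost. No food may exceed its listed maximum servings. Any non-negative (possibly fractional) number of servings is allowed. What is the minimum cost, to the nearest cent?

$4.04

Cost per mg of calcium: cheddar $0.0043, spinach $0.0079, banana $0.0333, canned tuna $0.0533.
Take 2 servings of cheddar: +470.0 mg calcium for $2.00 (total $2.00, still need 259.0 mg).
Take 2.726 servings of spinach: +259.0 mg calcium for $2.04 (total $4.04, still need 0.0 mg).
Filling from the cheapest source first is optimal under one linear minimum: $4.04.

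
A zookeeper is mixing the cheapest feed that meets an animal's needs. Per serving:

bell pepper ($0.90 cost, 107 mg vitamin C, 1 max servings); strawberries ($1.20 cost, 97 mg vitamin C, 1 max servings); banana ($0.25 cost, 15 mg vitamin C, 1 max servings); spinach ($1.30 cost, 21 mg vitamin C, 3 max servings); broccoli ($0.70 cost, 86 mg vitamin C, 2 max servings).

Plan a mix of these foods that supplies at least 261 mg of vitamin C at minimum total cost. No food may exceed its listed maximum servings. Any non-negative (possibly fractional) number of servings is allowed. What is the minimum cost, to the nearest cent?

$2.15

Cost per mg of vitamin C: broccoli $0.0081, bell pepper $0.0084, strawberries $0.0124, banana $0.0167, spinach $0.0619.
Take 2 servings of broccoli: +172.0 mg vitamin C for $1.40 (total $1.40, still need 89.0 mg).
Take 0.8318 servings of bell pepper: +89.0 mg vitamin C for $0.75 (total $2.15, still need 0.0 mg).
Greedy by cheapest-per-mg is optimal for a single linear constraint, so the minimum cost is $2.15.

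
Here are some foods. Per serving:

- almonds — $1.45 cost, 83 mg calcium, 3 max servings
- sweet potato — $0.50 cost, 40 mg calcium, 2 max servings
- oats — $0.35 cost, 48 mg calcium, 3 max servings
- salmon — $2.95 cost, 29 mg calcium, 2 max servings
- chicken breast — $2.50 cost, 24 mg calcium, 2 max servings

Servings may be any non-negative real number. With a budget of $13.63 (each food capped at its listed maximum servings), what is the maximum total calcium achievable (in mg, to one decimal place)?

543.8 mg

Calcium per dollar: oats 137.1, sweet potato 80, almonds 57.24, salmon 9.831, chicken breast 9.6.
Take 3 servings of oats: spends $1.05, +144.0 mg calcium (running total 144.0 mg).
Take 2 servings of sweet potato: spends $1.00, +80.0 mg calcium (running total 224.0 mg).
Take 3 servings of almonds: spends $4.35, +249.0 mg calcium (running total 473.0 mg).
Take 2 servings of salmon: spends $5.90, +58.0 mg calcium (running total 531.0 mg).
Take 0.532 servings of chicken breast: spends $1.33, +12.8 mg calcium (running total 543.8 mg).
Greedy by best ratio exhausts the cost allowance optimally: 543.8 mg.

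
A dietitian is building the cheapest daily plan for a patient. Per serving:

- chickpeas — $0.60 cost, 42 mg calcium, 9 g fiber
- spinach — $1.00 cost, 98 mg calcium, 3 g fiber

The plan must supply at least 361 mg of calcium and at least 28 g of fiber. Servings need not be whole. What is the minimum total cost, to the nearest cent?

$4.06

An LP optimum is at a vertex; with two nutrient constraints at most two foods are used. Check each candidate.
chickpeas only: max(361/42, 28/9) = 8.595 servings → $5.16.
spinach only: max(361/98, 28/3) = 9.333 servings → $9.33.
chickpeas + spinach with both tight: 2.197 servings and 2.742 servings → $4.06.
Cheapest feasible corner: $4.06.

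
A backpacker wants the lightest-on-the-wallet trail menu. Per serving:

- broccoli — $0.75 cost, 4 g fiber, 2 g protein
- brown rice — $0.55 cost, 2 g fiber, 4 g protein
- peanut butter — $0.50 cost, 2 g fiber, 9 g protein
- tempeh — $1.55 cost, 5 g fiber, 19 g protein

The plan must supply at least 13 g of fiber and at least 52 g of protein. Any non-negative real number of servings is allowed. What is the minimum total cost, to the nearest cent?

$3.15

With two linear requirements the optimum uses one or two foods; enumerate the corners.
broccoli only: max(13/4, 52/2) = 26 servings → $19.50.
brown rice only: max(13/2, 52/4) = 13 servings → $7.15.
peanut butter only: max(13/2, 52/9) = 6.5 servings → $3.25.
tempeh only: max(13/5, 52/19) = 2.737 servings → $4.24.
broccoli + brown rice: the both-tight solution has a negative serving — not a feasible corner.
broccoli + peanut butter with both tight: 0.4062 servings and 5.688 servings → $3.15.
broccoli + tempeh: intersection lies outside the first quadrant.
brown rice + peanut butter with both tight: 1.3 servings and 5.2 servings → $3.31.
brown rice + tempeh: the both-tight solution has a negative serving — not a feasible corner.
peanut butter + tempeh with both tight: 1.857 servings and 1.857 servings → $3.81.
So the least-cost plan costs $3.15.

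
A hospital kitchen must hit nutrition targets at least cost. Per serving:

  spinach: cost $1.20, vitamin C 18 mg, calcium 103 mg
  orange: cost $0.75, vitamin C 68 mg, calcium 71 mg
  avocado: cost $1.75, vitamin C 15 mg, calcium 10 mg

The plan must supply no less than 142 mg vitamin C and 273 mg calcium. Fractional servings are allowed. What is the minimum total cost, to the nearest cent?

$2.88

The cheapest plan sits at a corner of the feasible region — with two constraints it uses at most two foods.
spinach only: max(142/18, 273/103) = 7.889 servings → $9.47.
orange only: max(142/68, 273/71) = 3.845 servings → $2.88.
avocado only: max(142/15, 273/10) = 27.3 servings → $47.77.
spinach + orange with both tight: 1.481 servings and 1.696 servings → $3.05.
spinach + avocado with both tight: 1.96 servings and 7.115 servings → $14.80.
orange + avocado: the both-tight solution has a negative serving — not a feasible corner.
The minimum over all feasible corners is $2.88.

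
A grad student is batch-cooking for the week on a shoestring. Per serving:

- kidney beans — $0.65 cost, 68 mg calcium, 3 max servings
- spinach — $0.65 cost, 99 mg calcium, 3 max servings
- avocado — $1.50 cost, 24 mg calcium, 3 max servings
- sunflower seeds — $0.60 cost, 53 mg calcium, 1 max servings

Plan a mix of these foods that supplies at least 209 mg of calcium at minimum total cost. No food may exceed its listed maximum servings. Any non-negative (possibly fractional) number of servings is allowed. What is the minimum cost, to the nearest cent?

Cost per mg of calcium: spinach $0.0066, kidney beans $0.0096, sunflower seeds $0.0113, avocado $0.0625.
Take 2.111 servings of spinach: +209.0 mg calcium for $1.37 (total $1.37, still need 0.0 mg).
Greedy by cheapest-per-mg is optimal for a single linear constraint, so the minimum cost is $1.37.

$1.37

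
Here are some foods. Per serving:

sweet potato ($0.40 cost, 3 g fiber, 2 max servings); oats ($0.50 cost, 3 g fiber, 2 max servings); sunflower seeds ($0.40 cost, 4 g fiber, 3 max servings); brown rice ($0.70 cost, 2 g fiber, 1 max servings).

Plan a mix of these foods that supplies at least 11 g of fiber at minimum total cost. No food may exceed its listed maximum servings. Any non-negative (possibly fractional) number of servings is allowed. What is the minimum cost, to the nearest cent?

Cost per g of fiber: sunflower seeds $0.1000, sweet potato $0.1333, oats $0.1667, brown rice $0.3500.
Take 2.75 servings of sunflower seeds: +11.0 g fiber for $1.10 (total $1.10, still need 0.0 g).
Filling from the cheapest source first is optimal under one linear minimum: $1.10.

$1.10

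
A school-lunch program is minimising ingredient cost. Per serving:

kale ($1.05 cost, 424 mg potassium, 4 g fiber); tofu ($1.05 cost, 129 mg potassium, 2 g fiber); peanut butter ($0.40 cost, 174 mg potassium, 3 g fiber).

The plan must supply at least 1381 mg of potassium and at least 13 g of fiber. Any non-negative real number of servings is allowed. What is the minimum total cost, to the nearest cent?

$3.17

Check every corner: each single food scaled to meet both minima, and each pair solved so both constraints bind.
kale only: max(1381/424, 13/4) = 3.257 servings → $3.42.
tofu only: max(1381/129, 13/2) = 10.71 servings → $11.24.
peanut butter only: max(1381/174, 13/3) = 7.937 servings → $3.17.
kale + tofu: the both-tight solution has a negative serving — not a feasible corner.
kale + peanut butter: intersection lies outside the first quadrant.
tofu + peanut butter: intersection lies outside the first quadrant.
The minimum over all feasible corners is $3.17.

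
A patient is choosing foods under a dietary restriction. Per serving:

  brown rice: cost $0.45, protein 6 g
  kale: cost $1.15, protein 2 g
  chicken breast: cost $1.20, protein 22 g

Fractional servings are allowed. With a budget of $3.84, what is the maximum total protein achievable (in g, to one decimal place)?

Protein per dollar: chicken breast 18.33, brown rice 13.33, kale 1.739.
With no serving limits, spend the whole cost allowance on chicken breast: $3.84 / $1.20 × 22 g = 70.4 g.

70.4 g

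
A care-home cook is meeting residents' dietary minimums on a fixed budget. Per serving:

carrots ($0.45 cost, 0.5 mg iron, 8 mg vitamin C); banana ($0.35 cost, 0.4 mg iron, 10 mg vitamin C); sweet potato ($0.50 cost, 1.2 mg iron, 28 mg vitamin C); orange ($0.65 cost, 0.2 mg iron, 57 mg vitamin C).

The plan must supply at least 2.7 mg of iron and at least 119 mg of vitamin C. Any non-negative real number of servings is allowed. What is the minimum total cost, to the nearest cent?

The cheapest plan sits at a corner of the feasible region — with two constraints it uses at most two foods.
carrots only: max(2.7/0.5, 119/8) = 14.88 servings → $6.69.
banana only: max(2.7/0.4, 119/10) = 11.9 servings → $4.17.
sweet potato only: max(2.7/1.2, 119/28) = 4.25 servings → $2.12.
orange only: max(2.7/0.2, 119/57) = 13.5 servings → $8.78.
carrots + banana: intersection lies outside the first quadrant.
carrots + sweet potato: the both-tight solution has a negative serving — not a feasible corner.
carrots + orange with both tight: 4.836 servings and 1.409 servings → $3.09.
banana + sweet potato: intersection lies outside the first quadrant.
banana + orange with both tight: 6.255 servings and 0.9904 servings → $2.83.
sweet potato + orange with both tight: 2.072 servings and 1.07 servings → $1.73.
So the least-cost plan costs $1.73.

$1.73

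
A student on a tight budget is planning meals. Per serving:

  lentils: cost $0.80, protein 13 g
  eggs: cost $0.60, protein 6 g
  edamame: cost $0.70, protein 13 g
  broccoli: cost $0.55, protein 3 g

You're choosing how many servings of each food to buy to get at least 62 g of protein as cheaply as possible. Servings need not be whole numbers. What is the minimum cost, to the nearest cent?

$3.34

Cost per g of protein: edamame $0.0538, lentils $0.0615, eggs $0.1000, broccoli $0.1833.
With no serving limits, use only edamame: 62 g / 13 g = 4.769 servings × $0.70 = $3.34.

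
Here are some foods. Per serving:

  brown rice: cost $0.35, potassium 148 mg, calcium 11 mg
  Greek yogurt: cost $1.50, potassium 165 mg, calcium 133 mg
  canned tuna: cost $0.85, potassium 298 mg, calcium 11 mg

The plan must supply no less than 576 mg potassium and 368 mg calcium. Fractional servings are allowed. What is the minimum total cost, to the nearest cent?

$4.35

At the optimum either one food covers both requirements or two foods hit both targets exactly; no other combination can be cheaper.
brown rice only: max(576/148, 368/11) = 33.45 servings → $11.71.
Greek yogurt only: max(576/165, 368/133) = 3.491 servings → $5.24.
canned tuna only: max(576/298, 368/11) = 33.45 servings → $28.44.
brown rice + Greek yogurt with both tight: 0.8891 servings and 2.693 servings → $4.35.
brown rice + canned tuna: the both-tight solution has a negative serving — not a feasible corner.
Greek yogurt + canned tuna with both tight: 2.732 servings and 0.4201 servings → $4.46.
The minimum over all feasible corners is $4.35.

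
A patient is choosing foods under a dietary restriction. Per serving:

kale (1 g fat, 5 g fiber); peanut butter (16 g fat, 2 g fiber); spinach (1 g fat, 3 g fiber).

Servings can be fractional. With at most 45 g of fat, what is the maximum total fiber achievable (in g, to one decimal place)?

225.0 g

Fiber per g fat: kale 5, spinach 3, peanut butter 0.125.
With no serving limits, spend the whole fat allowance on kale: 45 g / 1 g × 5 g = 225.0 g.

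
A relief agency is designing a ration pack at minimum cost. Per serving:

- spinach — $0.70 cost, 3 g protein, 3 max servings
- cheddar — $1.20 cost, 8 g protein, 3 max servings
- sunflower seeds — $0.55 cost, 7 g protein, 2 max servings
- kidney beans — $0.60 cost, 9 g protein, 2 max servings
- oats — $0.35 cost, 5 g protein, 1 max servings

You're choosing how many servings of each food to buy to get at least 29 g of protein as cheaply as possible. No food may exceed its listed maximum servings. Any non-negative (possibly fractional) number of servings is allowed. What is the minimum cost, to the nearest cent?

$2.02

Cost per g of protein: kidney beans $0.0667, oats $0.0700, sunflower seeds $0.0786, cheddar $0.1500, spinach $0.2333.
Take 2 servings of kidney beans: +18.0 g protein for $1.20 (total $1.20, still need 11.0 g).
Take 1 serving of oats: +5.0 g protein for $0.35 (total $1.55, still need 6.0 g).
Take 0.8571 servings of sunflower seeds: +6.0 g protein for $0.47 (total $2.02, still need 0.0 g).
Greedy by cheapest-per-g is optimal for a single linear constraint, so the minimum cost is $2.02.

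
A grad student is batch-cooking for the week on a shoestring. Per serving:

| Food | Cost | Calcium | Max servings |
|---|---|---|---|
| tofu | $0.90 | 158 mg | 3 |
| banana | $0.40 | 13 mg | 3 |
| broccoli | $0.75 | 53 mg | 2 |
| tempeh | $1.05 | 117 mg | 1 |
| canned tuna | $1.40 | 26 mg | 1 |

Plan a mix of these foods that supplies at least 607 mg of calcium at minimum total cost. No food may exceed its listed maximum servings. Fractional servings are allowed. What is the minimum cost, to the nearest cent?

$3.98

Cost per mg of calcium: tofu $0.0057, tempeh $0.0090, broccoli $0.0142, banana $0.0308, canned tuna $0.0538.
Take 3 servings of tofu: +474.0 mg calcium for $2.70 (total $2.70, still need 133.0 mg).
Take 1 serving of tempeh: +117.0 mg calcium for $1.05 (total $3.75, still need 16.0 mg).
Take 0.3019 servings of broccoli: +16.0 mg calcium for $0.23 (total $3.98, still need 0.0 mg).
Greedy by cheapest-per-mg is optimal for a single linear constraint, so the minimum cost is $3.98.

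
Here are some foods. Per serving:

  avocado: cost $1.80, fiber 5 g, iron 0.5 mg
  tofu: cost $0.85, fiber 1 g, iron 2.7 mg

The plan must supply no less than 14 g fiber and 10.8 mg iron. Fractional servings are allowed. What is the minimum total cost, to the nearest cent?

$6.81

Compare the cost at each extreme point of the feasible region.
avocado only: max(14/5, 10.8/0.5) = 21.6 servings → $38.88.
tofu only: max(14/1, 10.8/2.7) = 14 servings → $11.90.
avocado + tofu with both tight: 2.077 servings and 3.615 servings → $6.81.
So the least-cost plan costs $6.81.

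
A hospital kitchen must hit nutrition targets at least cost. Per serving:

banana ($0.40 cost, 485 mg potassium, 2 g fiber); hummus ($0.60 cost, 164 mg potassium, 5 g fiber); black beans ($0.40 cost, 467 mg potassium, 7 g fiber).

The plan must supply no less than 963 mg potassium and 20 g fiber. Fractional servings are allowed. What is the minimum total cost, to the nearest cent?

$1.14

At the optimum either one food covers both requirements or two foods hit both targets exactly; no other combination can be cheaper.
banana only: max(963/485, 20/2) = 10 servings → $4.00.
hummus only: max(963/164, 20/5) = 5.872 servings → $3.52.
black beans only: max(963/467, 20/7) = 2.857 servings → $1.14.
banana + hummus with both tight: 0.732 servings and 3.707 servings → $2.52.
banana + black beans: intersection lies outside the first quadrant.
hummus + black beans with both tight: 2.19 servings and 1.293 servings → $1.83.
The minimum over all feasible corners is $1.14.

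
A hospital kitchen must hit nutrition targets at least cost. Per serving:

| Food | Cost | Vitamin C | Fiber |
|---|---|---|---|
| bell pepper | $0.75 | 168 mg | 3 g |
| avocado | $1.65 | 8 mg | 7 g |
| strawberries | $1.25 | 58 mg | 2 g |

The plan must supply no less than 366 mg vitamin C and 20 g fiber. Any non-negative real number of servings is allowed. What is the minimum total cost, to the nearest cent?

$4.80

The cheapest plan sits at a corner of the feasible region — with two constraints it uses at most two foods.
bell pepper only: max(366/168, 20/3) = 6.667 servings → $5.00.
avocado only: max(366/8, 20/7) = 45.75 servings → $75.49.
strawberries only: max(366/58, 20/2) = 10 servings → $12.50.
bell pepper + avocado with both tight: 2.085 servings and 1.964 servings → $4.80.
bell pepper + strawberries: the both-tight solution has a negative serving — not a feasible corner.
avocado + strawberries with both tight: 1.097 servings and 6.159 servings → $9.51.
Cheapest feasible corner: $4.80.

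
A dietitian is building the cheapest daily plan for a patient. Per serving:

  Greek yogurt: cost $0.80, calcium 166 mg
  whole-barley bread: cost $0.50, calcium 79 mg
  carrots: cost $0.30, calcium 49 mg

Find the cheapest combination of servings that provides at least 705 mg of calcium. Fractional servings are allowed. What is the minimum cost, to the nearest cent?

$3.40

Cost per mg of calcium: Greek yogurt $0.0048, carrots $0.0061, whole-barley bread $0.0063.
With no serving limits, use only Greek yogurt: 705 mg / 166 mg = 4.247 servings × $0.80 = $3.40.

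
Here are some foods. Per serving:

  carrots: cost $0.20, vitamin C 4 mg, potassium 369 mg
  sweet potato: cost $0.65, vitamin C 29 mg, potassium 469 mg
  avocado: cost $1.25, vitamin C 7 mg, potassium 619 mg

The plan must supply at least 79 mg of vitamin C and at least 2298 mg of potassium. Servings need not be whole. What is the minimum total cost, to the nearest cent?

$2.14

This is a tiny linear program; its minimum lies at a vertex of the feasible set. List the vertices and price them.
carrots only: max(79/4, 2298/369) = 19.75 servings → $3.95.
sweet potato only: max(79/29, 2298/469) = 4.9 servings → $3.18.
avocado only: max(79/7, 2298/619) = 11.29 servings → $14.11.
carrots + sweet potato with both tight: 3.353 servings and 2.262 servings → $2.14.
carrots + avocado with both targets exact would need a negative amount; discard.
sweet potato + avocado with both tight: 2.237 servings and 2.017 servings → $3.98.
So the least-cost plan costs $2.14.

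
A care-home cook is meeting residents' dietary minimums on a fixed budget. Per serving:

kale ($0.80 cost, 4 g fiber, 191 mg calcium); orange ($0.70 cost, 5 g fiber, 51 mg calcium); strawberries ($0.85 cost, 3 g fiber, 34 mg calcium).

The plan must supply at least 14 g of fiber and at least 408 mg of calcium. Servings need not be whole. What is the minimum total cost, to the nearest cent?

kale only: max(14/4, 408/191) = 3.5 servings → $2.80.
orange only: max(14/5, 408/51) = 8 servings → $5.60.
strawberries only: max(14/3, 408/34) = 12 servings → $10.20.
kale + orange with both tight: 1.766 servings and 1.387 servings → $2.38.
kale + strawberries with both tight: 1.712 servings and 2.384 servings → $3.40.
orange + strawberries: intersection lies outside the first quadrant.
The minimum over all feasible corners is $2.38.

$2.38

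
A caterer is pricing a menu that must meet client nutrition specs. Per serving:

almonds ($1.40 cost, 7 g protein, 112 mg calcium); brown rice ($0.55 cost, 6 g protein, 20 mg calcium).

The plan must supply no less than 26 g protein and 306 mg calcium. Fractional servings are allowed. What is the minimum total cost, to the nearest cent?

$4.26

Check every corner: each single food scaled to meet both minima, and each pair solved so both constraints bind.
almonds only: max(26/7, 306/112) = 3.714 servings → $5.20.
brown rice only: max(26/6, 306/20) = 15.3 servings → $8.41.
almonds + brown rice with both tight: 2.474 servings and 1.447 servings → $4.26.
Cheapest feasible corner: $4.26.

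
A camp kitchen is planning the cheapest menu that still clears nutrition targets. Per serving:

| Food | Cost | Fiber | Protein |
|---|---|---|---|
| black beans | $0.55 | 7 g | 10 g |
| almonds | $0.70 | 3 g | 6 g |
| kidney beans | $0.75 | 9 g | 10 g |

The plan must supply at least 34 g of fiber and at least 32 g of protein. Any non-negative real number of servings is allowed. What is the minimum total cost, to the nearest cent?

$2.67

Compare the cost at each extreme point of the feasible region.
black beans only: max(34/7, 32/10) = 4.857 servings → $2.67.
almonds only: max(34/3, 32/6) = 11.33 servings → $7.93.
kidney beans only: max(34/9, 32/10) = 3.778 servings → $2.83.
black beans + almonds: the both-tight solution has a negative serving — not a feasible corner.
black beans + kidney beans: intersection lies outside the first quadrant.
almonds + kidney beans: intersection lies outside the first quadrant.
Cheapest feasible corner: $2.67.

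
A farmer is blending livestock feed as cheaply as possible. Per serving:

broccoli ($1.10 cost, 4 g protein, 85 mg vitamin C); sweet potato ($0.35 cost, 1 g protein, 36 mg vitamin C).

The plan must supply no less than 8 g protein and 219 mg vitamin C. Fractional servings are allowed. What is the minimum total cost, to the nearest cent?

$2.45

An LP optimum is at a vertex; with two nutrient constraints at most two foods are used. Check each candidate.
broccoli only: max(8/4, 219/85) = 2.576 servings → $2.83.
sweet potato only: max(8/1, 219/36) = 8 servings → $2.80.
broccoli + sweet potato with both tight: 1.169 servings and 3.322 servings → $2.45.
Cheapest feasible corner: $2.45.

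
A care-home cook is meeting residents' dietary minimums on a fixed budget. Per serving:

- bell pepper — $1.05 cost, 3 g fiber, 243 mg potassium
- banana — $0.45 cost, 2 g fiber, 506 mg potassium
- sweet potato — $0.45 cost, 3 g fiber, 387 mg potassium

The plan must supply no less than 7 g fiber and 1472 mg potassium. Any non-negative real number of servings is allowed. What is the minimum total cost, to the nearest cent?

bell pepper only: max(7/3, 1472/243) = 6.058 servings → $6.36.
banana only: max(7/2, 1472/506) = 3.5 servings → $1.57.
sweet potato only: max(7/3, 1472/387) = 3.804 servings → $1.71.
bell pepper + banana with both tight: 0.5795 servings and 2.631 servings → $1.79.
bell pepper + sweet potato: the both-tight solution has a negative serving — not a feasible corner.
banana + sweet potato with both tight: 2.294 servings and 0.8038 servings → $1.39.
The minimum over all feasible corners is $1.39.

$1.39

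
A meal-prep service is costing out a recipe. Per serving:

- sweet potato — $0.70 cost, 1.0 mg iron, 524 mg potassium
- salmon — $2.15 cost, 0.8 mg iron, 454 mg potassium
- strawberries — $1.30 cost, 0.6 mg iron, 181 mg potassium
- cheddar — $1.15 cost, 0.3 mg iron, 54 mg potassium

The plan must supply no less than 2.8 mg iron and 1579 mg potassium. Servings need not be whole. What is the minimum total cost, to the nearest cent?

sweet potato only: max(2.8/1.0, 1579/524) = 3.013 servings → $2.11.
salmon only: max(2.8/0.8, 1579/454) = 3.5 servings → $7.53.
strawberries only: max(2.8/0.6, 1579/181) = 8.724 servings → $11.34.
cheddar only: max(2.8/0.3, 1579/54) = 29.24 servings → $33.63.
sweet potato + salmon with both tight: 0.2299 servings and 3.213 servings → $7.07.
sweet potato + strawberries: intersection lies outside the first quadrant.
sweet potato + cheddar: intersection lies outside the first quadrant.
salmon + strawberries with both tight: 3.453 servings and 0.0627 servings → $7.51.
salmon + cheddar with both tight: 3.468 servings and 0.08602 servings → $7.55.
strawberries + cheddar: the both-tight solution has a negative serving — not a feasible corner.
The minimum over all feasible corners is $2.11.

$2.11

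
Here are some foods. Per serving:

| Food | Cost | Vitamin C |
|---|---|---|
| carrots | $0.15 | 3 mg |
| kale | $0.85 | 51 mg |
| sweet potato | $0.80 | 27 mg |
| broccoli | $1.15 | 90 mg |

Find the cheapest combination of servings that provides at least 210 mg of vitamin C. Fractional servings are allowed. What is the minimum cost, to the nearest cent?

$2.68

Cost per mg of vitamin C: broccoli $0.0128, kale $0.0167, sweet potato $0.0296, carrots $0.0500.
With no serving limits, use only broccoli: 210 mg / 90 mg = 2.333 servings × $1.15 = $2.68.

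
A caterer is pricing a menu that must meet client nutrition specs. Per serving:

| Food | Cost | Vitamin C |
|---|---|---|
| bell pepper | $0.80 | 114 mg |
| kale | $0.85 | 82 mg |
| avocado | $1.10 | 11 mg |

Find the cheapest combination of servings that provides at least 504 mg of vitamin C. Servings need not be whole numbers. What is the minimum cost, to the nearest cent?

$3.54

Cost per mg of vitamin C: bell pepper $0.0070, kale $0.0104, avocado $0.1000.
With no serving limits, use only bell pepper: 504 mg / 114 mg = 4.421 servings × $0.80 = $3.54.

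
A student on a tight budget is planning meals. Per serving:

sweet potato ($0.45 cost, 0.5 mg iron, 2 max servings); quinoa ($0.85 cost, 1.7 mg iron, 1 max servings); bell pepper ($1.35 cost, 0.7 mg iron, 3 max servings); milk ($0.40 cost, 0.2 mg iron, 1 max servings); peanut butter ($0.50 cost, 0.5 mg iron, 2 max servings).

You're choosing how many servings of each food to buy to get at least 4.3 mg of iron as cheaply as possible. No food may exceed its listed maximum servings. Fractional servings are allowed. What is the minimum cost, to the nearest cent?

$3.91

Cost per mg of iron: quinoa $0.5000, sweet potato $0.9000, peanut butter $1.0000, bell pepper $1.9286, milk $2.0000.
Take 1 serving of quinoa: +1.7 mg iron for $0.85 (total $0.85, still need 2.6 mg).
Take 2 servings of sweet potato: +1.0 mg iron for $0.90 (total $1.75, still need 1.6 mg).
Take 2 servings of peanut butter: +1.0 mg iron for $1.00 (total $2.75, still need 0.6 mg).
Take 0.8571 servings of bell pepper: +0.6 mg iron for $1.16 (total $3.91, still need 0.0 mg).
Filling from the cheapest source first is optimal under one linear minimum: $3.91.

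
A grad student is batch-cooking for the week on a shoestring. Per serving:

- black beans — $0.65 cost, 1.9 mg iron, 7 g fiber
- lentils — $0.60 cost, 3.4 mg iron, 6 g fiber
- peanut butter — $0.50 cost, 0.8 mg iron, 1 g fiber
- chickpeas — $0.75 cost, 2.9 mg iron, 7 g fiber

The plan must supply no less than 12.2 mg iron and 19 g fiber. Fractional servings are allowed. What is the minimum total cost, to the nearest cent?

$2.15

The cheapest plan sits at a corner of the feasible region — with two constraints it uses at most two foods.
black beans only: max(12.2/1.9, 19/7) = 6.421 servings → $4.17.
lentils only: max(12.2/3.4, 19/6) = 3.588 servings → $2.15.
peanut butter only: max(12.2/0.8, 19/1) = 19 servings → $9.50.
chickpeas only: max(12.2/2.9, 19/7) = 4.207 servings → $3.16.
black beans + lentils: intersection lies outside the first quadrant.
black beans + peanut butter with both tight: 0.8108 servings and 13.32 servings → $7.19.
black beans + chickpeas: the both-tight solution has a negative serving — not a feasible corner.
lentils + peanut butter with both tight: 2.143 servings and 6.143 servings → $4.36.
lentils + chickpeas with both targets exact would need a negative amount; discard.
peanut butter + chickpeas with both tight: 11.22 servings and 1.111 servings → $6.44.
Cheapest feasible corner: $2.15.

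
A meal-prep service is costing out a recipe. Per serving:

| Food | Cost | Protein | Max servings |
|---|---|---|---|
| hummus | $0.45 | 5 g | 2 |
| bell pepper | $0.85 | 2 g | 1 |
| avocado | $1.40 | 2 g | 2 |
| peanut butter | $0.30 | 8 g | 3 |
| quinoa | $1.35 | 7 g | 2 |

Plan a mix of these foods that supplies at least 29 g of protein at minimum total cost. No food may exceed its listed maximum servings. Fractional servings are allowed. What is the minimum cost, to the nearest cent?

Cost per g of protein: peanut butter $0.0375, hummus $0.0900, quinoa $0.1929, bell pepper $0.4250, avocado $0.7000.
Take 3 servings of peanut butter: +24.0 g protein for $0.90 (total $0.90, still need 5.0 g).
Take 1 serving of hummus: +5.0 g protein for $0.45 (total $1.35, still need 0.0 g).
Greedy by cheapest-per-g is optimal for a single linear constraint, so the minimum cost is $1.35.

$1.35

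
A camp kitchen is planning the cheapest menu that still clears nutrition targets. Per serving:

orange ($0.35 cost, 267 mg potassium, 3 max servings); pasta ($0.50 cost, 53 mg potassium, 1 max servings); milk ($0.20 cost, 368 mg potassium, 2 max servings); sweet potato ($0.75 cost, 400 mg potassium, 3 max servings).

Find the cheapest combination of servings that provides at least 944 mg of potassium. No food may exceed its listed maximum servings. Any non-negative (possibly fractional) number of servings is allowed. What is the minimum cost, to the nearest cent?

Cost per mg of potassium: milk $0.0005, orange $0.0013, sweet potato $0.0019, pasta $0.0094.
Take 2 servings of milk: +736.0 mg potassium for $0.40 (total $0.40, still need 208.0 mg).
Take 0.779 servings of orange: +208.0 mg potassium for $0.27 (total $0.67, still need 0.0 mg).
Filling from the cheapest source first is optimal under one linear minimum: $0.67.

$0.67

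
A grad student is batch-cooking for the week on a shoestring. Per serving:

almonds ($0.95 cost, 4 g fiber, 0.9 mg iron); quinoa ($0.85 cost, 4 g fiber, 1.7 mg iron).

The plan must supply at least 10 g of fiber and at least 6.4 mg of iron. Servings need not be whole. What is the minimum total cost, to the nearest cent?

An LP optimum is at a vertex; with two nutrient constraints at most two foods are used. Check each candidate.
almonds only: max(10/4, 6.4/0.9) = 7.111 servings → $6.76.
quinoa only: max(10/4, 6.4/1.7) = 3.765 servings → $3.20.
almonds + quinoa: the both-tight solution has a negative serving — not a feasible corner.
The minimum over all feasible corners is $3.20.

$3.20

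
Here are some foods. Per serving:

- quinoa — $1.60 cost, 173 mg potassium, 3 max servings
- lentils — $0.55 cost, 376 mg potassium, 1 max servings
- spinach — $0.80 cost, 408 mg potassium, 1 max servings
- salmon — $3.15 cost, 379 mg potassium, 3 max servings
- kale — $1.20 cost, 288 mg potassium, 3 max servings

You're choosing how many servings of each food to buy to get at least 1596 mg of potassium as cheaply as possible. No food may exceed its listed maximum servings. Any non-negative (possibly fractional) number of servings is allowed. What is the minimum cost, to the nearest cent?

$4.73

Cost per mg of potassium: lentils $0.0015, spinach $0.0020, kale $0.0042, salmon $0.0083, quinoa $0.0092.
Take 1 serving of lentils: +376.0 mg potassium for $0.55 (total $0.55, still need 1220.0 mg).
Take 1 serving of spinach: +408.0 mg potassium for $0.80 (total $1.35, still need 812.0 mg).
Take 2.819 servings of kale: +812.0 mg potassium for $3.38 (total $4.73, still need 0.0 mg).
Filling from the cheapest source first is optimal under one linear minimum: $4.73.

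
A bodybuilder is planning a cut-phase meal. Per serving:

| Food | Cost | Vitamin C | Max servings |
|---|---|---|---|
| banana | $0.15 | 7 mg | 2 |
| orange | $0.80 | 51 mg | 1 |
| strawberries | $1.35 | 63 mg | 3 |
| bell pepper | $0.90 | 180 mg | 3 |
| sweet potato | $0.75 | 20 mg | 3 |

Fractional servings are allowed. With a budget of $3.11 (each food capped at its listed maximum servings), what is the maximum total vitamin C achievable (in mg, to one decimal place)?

566.1 mg

Vitamin C per dollar: bell pepper 200, orange 63.75, banana 46.67, strawberries 46.67, sweet potato 26.67.
Take 3 servings of bell pepper: spends $2.70, +540.0 mg vitamin C (running total 540.0 mg).
Take 0.5125 servings of orange: spends $0.41, +26.1 mg vitamin C (running total 566.1 mg).
Greedy by best ratio exhausts the cost allowance optimally: 566.1 mg.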